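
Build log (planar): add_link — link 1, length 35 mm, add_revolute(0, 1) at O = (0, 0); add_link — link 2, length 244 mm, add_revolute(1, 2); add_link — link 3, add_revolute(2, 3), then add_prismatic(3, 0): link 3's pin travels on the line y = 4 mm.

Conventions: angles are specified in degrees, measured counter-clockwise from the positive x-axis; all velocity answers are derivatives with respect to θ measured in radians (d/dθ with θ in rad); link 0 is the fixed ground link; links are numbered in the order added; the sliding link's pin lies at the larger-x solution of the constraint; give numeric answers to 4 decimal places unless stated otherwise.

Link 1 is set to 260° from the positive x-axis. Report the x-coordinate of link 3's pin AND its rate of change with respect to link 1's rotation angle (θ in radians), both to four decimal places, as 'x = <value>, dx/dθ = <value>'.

geometry: r = 35 mm, L = 244 mm, e = 4 mm
crank pin P = (r cos θ, r sin θ) = (-6.077686, -34.468271)
h = r sin θ − e = -34.468271 − 4 = -38.468271
x = r cos θ + √(L² − h²) = -6.077686 + 240.948526 = 234.870840
dx/dθ = −r sin θ − h·r cos θ/√(L² − h²) (θ in radians; h = -38.468271) = 33.497948

x = 234.8708, dx/dθ = 33.4979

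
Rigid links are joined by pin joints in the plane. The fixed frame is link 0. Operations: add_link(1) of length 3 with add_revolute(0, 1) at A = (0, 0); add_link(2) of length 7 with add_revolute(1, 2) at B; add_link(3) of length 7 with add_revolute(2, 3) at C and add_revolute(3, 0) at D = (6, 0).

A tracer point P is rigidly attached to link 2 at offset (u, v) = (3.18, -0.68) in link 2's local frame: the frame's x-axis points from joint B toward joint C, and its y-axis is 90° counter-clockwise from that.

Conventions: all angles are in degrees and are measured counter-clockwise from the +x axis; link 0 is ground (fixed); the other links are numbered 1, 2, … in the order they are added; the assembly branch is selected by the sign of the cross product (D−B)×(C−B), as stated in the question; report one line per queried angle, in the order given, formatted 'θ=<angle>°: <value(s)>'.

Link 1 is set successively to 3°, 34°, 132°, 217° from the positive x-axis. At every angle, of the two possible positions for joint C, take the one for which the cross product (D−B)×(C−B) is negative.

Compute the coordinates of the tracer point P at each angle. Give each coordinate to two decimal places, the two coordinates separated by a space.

A=(0,0), D=(6.00,0)
θ=3°: B = A + 3.00·(cos3°, sin3°) = (2.9959, 0.1570)
θ=3°: |BD| = 3.0082
θ=3°: circle(B,7.00) ∩ circle(D,7.00): a=1.5041, h=6.8365
θ=3°:   candidates: C₊=(4.8548,6.9057) cross=20.566; C₋=(4.1411,-6.7487) cross=-20.566
θ=3°:   branch - wants cross < 0 → take C=(4.1411,-6.7487) (cross=-20.566)
θ=3°: ex = (C−B)/|BC| = (0.1636,-0.9865); ey = (0.9865,0.1636)
θ=3°: P = B + 3.18·ex + -0.68·ey = (2.8453,-3.0914)
θ=34°: B = A + 3.00·(cos34°, sin34°) = (2.4871, 1.6776)
θ=34°: |BD| = 3.8929
θ=34°: circle(B,7.00) ∩ circle(D,7.00): a=1.9464, h=6.7239
θ=34°:   candidates: C₊=(7.1411,6.9064) cross=26.176; C₋=(1.3460,-5.2288) cross=-26.176
θ=34°:   branch - wants cross < 0 → take C=(1.3460,-5.2288) (cross=-26.176)
θ=34°: ex = (C−B)/|BC| = (-0.1630,-0.9866); ey = (0.9866,-0.1630)
θ=34°: P = B + 3.18·ex + -0.68·ey = (1.2978,-1.3490)
θ=132°: B = A + 3.00·(cos132°, sin132°) = (-2.0074, 2.2294)
θ=132°: |BD| = 8.3120
θ=132°: circle(B,7.00) ∩ circle(D,7.00): a=4.1560, h=5.6327
θ=132°:   candidates: C₊=(3.5071,6.5411) cross=46.819; C₋=(0.4855,-4.3116) cross=-46.819
θ=132°:   branch - wants cross < 0 → take C=(0.4855,-4.3116) (cross=-46.819)
θ=132°: ex = (C−B)/|BC| = (0.3561,-0.9344); ey = (0.9344,0.3561)
θ=132°: P = B + 3.18·ex + -0.68·ey = (-1.5103,-0.9842)
θ=217°: B = A + 3.00·(cos217°, sin217°) = (-2.3959, -1.8054)
θ=217°: |BD| = 8.5878
θ=217°: circle(B,7.00) ∩ circle(D,7.00): a=4.2939, h=5.5283
θ=217°:   candidates: C₊=(0.6398,4.5020) cross=47.476; C₋=(2.9643,-6.3075) cross=-47.476
θ=217°:   branch - wants cross < 0 → take C=(2.9643,-6.3075) (cross=-47.476)
θ=217°: ex = (C−B)/|BC| = (0.7657,-0.6431); ey = (0.6431,0.7657)
θ=217°: P = B + 3.18·ex + -0.68·ey = (-0.3982,-4.3714)

θ=3°: 2.85 -3.09
θ=34°: 1.30 -1.35
θ=132°: -1.51 -0.98
θ=217°: -0.40 -4.37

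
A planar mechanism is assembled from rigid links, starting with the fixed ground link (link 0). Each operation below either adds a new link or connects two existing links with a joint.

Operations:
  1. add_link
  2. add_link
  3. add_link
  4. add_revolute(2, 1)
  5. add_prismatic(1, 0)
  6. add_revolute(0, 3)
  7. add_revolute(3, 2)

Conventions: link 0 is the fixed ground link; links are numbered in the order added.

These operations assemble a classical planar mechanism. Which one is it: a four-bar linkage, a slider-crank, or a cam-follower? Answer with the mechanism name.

links: 4 (incl. ground); joints: 3 revolute, 1 prismatic, 0 higher (cam) pair, forming one closed loop
4 links, 3 revolutes + 1 prismatic in one loop → slider-crank

slider-crank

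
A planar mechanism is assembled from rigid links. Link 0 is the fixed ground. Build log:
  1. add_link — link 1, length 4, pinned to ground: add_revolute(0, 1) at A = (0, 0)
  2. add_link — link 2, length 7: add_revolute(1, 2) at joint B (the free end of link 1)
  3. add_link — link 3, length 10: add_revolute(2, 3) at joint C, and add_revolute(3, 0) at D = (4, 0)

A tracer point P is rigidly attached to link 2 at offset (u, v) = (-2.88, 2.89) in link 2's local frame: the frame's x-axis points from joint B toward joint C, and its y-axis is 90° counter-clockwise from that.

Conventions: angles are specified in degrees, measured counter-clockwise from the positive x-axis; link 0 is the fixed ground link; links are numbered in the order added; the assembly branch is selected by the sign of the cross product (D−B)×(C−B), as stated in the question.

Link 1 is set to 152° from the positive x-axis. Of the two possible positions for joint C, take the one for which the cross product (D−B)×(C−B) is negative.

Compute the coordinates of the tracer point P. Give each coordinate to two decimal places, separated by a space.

A=(0,0), D=(4.00,0)
B = A + 4.00·(cos152°, sin152°) = (-3.5318, 1.8779)
|BD| = 7.7624
circle(B,7.00) ∩ circle(D,10.00): a=0.5961, h=6.9746
  candidates: C₊=(-1.2661,8.5011) cross=54.139; C₋=(-4.6407,-5.0337) cross=-54.139
  branch - wants cross < 0 → take C=(-4.6407,-5.0337) (cross=-54.139)
ex = (C−B)/|BC| = (-0.1584,-0.9874); ey = (0.9874,-0.1584)
P = B + -2.88·ex + 2.89·ey = (-0.2220,4.2637)

-0.22 4.26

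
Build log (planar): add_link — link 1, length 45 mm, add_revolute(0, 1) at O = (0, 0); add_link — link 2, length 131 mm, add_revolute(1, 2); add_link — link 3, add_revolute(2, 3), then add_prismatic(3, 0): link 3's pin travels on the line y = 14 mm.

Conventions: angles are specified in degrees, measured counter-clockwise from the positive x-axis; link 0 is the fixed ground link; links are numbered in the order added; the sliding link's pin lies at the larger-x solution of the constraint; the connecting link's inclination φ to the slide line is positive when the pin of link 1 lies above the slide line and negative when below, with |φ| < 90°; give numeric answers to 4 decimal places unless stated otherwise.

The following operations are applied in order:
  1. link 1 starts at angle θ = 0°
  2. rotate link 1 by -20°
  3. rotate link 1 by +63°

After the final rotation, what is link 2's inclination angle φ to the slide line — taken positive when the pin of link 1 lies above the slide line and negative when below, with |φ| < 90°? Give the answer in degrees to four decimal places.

geometry: r = 45 mm, L = 131 mm, e = 14 mm; θ starts at 0°
rotate link 1 by -20°: θ ← 0° -20° = -20°
rotate link 1 by +63°: θ ← -20° +63° = 43°
h = r sin θ − e = 30.689926 − 14 = 16.689926
sin φ = h / L = 16.689926 / 131 = 0.12740402
φ = arcsin(0.12740402) = 7.319606°

7.3196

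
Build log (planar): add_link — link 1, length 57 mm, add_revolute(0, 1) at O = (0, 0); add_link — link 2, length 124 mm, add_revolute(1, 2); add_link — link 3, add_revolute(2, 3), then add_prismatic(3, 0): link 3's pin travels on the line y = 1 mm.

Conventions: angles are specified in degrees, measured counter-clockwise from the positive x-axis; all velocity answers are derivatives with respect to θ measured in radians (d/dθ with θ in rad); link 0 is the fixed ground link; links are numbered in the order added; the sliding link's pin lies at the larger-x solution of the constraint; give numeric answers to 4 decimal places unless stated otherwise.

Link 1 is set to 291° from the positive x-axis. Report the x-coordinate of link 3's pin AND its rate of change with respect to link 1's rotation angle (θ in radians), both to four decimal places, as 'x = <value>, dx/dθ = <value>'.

geometry: r = 57 mm, L = 124 mm, e = 1 mm
crank pin P = (r cos θ, r sin θ) = (20.426973, -53.214084)
h = r sin θ − e = -53.214084 − 1 = -54.214084
x = r cos θ + √(L² − h²) = 20.426973 + 111.520550 = 131.947523
dx/dθ = −r sin θ − h·r cos θ/√(L² − h²) (θ in radians; h = -54.214084) = 63.144359

x = 131.9475, dx/dθ = 63.1444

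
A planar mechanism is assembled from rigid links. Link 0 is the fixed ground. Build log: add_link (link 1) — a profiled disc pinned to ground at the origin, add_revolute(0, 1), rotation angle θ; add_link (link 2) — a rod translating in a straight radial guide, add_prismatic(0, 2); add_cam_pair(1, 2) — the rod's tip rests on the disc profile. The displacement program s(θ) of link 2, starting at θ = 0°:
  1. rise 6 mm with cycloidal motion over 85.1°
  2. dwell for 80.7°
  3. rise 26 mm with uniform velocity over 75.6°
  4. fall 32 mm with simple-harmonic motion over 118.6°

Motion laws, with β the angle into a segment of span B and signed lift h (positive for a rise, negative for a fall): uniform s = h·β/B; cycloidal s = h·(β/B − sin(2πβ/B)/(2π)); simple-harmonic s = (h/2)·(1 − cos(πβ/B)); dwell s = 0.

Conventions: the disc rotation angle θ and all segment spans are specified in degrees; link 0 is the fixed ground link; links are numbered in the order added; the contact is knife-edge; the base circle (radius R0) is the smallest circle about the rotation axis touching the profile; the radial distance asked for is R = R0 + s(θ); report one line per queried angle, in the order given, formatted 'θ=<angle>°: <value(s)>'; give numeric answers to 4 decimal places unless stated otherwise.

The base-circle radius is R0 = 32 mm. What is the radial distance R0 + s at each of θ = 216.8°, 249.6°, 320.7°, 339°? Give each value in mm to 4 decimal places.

seg 1 [0°–85.1°] cycloidal, h=6: full span → s += 6 → s = 6.0000
seg 2 [85.1°–165.8°] dwell: s stays 6.0000
seg 3 [165.8°–241.4°] uniform, h=26: θ=216.8° here. β=51, B=75.6. 26·51/75.6 = 17.5397 → s = 23.5397
seg 3 [165.8°–241.4°] uniform, h=26: full span → s += 26 → s = 32.0000
seg 4 [241.4°–360°] simple-harmonic, h=-32: θ=249.6° here. β=8.2, B=118.6. -32/2·(1 − cos(π·0.0691)) = -0.3760 → s = 31.6240
seg 4 [241.4°–360°] simple-harmonic, h=-32: θ=320.7° here. β=79.3, B=118.6. -32/2·(1 − cos(π·0.6686)) = -24.0855 → s = 7.9145
seg 4 [241.4°–360°] simple-harmonic, h=-32: θ=339° here. β=97.6, B=118.6. -32/2·(1 − cos(π·0.8229)) = -29.5877 → s = 2.4123
θ=216.8°: R = R0 + s = 32 + 23.5397 = 55.5397
θ=249.6°: R = R0 + s = 32 + 31.6240 = 63.6240
θ=320.7°: R = R0 + s = 32 + 7.9145 = 39.9145
θ=339°: R = R0 + s = 32 + 2.4123 = 34.4123

θ=216.8°: 55.5397
θ=249.6°: 63.6240
θ=320.7°: 39.9145
θ=339°: 34.4123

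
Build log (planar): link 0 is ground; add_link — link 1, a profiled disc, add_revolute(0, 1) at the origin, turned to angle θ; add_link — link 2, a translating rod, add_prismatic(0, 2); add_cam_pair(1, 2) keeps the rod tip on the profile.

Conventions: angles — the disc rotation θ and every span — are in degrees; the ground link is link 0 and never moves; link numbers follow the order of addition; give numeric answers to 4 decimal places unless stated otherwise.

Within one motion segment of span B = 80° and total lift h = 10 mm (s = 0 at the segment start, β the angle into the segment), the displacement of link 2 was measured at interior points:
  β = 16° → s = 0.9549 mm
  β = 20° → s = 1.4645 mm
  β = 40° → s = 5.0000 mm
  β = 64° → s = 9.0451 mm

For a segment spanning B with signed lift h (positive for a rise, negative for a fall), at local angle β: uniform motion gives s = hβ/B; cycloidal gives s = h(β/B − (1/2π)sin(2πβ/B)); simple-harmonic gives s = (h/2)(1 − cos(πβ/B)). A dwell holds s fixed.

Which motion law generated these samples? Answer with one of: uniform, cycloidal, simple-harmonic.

candidates at β/B = r: uniform s = h·r (linear in β); cycloidal s = h·(r − sin(2πr)/(2π)); simple-harmonic s = (h/2)(1 − cos(πr))
β=16°: printed 0.9549 | uniform 2.0000, cycloidal 0.4863, simple-harmonic 0.9549
β=20°: printed 1.4645 | uniform 2.5000, cycloidal 0.9085, simple-harmonic 1.4645
β=40°: printed 5.0000 | uniform 5.0000, cycloidal 5.0000, simple-harmonic 5.0000
β=64°: printed 9.0451 | uniform 8.0000, cycloidal 9.5137, simple-harmonic 9.0451
only one law matches every sample → simple-harmonic

simple-harmonic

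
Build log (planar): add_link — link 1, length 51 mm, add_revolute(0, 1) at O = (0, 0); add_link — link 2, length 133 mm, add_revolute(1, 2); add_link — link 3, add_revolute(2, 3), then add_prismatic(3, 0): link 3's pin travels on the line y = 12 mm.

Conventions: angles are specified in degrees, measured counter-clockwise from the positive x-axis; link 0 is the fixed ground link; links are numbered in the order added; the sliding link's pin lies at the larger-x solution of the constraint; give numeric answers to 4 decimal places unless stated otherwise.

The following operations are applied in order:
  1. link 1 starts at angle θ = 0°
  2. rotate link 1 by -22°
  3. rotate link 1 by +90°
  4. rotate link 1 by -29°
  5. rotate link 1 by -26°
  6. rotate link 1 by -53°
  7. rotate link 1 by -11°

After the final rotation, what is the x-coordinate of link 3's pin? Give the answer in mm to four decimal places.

geometry: r = 51 mm, L = 133 mm, e = 12 mm; θ starts at 0°
rotate link 1 by -22°: θ ← 0° -22° = -22°
rotate link 1 by +90°: θ ← -22° +90° = 68°
rotate link 1 by -29°: θ ← 68° -29° = 39°
rotate link 1 by -26°: θ ← 39° -26° = 13°
rotate link 1 by -53°: θ ← 13° -53° = -40°
rotate link 1 by -11°: θ ← -40° -11° = -51°
crank pin P = (r cos θ, r sin θ) = (32.095340, -39.634444)
h = r sin θ − e = -39.634444 − 12 = -51.634444
x = r cos θ + √(L² − h²) = 32.095340 + 122.567876 = 154.663216

154.6632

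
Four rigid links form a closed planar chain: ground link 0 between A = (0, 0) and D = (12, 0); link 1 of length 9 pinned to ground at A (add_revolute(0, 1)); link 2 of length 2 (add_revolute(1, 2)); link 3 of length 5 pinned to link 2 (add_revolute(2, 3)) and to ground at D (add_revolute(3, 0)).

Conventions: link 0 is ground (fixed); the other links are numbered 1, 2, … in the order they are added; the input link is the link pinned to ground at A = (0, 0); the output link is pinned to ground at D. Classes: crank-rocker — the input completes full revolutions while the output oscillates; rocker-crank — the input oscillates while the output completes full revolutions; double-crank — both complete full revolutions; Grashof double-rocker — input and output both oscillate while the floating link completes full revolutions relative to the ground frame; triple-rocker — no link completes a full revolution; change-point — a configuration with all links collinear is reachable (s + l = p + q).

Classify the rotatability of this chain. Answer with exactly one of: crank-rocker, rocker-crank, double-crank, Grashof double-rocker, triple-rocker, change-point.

lengths: ground=12, input=9, coupler=2, output=5
sorted: s=2 (shortest), l=12 (longest), p+q=14
s + l = 14 vs p + q = 14
s + l = p + q → change-point (collinear configuration reachable)

change-point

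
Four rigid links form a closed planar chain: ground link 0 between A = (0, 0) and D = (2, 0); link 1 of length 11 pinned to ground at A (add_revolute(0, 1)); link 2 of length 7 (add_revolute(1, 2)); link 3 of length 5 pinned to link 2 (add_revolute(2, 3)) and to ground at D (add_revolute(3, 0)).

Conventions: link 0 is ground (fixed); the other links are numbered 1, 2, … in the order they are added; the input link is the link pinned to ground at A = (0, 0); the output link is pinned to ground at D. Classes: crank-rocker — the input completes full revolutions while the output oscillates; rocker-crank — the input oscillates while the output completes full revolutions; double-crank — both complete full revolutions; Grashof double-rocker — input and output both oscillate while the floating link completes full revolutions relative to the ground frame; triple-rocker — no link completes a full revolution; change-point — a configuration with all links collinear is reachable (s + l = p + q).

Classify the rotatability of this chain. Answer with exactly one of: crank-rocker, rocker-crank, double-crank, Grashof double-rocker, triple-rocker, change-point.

lengths: ground=2, input=11, coupler=7, output=5
sorted: s=2 (shortest), l=11 (longest), p+q=12
s + l = 13 vs p + q = 12
s + l > p + q → non-Grashof → no link fully rotates → triple-rocker

triple-rocker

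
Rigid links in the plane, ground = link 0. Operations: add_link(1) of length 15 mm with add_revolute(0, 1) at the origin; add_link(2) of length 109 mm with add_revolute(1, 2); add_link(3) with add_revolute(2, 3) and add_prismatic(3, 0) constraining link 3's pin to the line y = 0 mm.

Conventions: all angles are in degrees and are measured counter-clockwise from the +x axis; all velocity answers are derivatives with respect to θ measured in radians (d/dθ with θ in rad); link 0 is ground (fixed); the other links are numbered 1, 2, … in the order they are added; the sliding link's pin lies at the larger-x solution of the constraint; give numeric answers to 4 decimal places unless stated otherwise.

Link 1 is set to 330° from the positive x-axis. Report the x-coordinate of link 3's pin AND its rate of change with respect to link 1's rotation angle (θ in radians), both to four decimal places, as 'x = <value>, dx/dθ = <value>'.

geometry: r = 15 mm, L = 109 mm, e = 0 mm
crank pin P = (r cos θ, r sin θ) = (12.990381, -7.500000)
h = r sin θ − e = -7.500000 − 0 = -7.500000
x = r cos θ + √(L² − h²) = 12.990381 + 108.741666 = 121.732047
dx/dθ = −r sin θ − h·r cos θ/√(L² − h²) (θ in radians; h = -7.500000) = 8.395957

x = 121.7320, dx/dθ = 8.3960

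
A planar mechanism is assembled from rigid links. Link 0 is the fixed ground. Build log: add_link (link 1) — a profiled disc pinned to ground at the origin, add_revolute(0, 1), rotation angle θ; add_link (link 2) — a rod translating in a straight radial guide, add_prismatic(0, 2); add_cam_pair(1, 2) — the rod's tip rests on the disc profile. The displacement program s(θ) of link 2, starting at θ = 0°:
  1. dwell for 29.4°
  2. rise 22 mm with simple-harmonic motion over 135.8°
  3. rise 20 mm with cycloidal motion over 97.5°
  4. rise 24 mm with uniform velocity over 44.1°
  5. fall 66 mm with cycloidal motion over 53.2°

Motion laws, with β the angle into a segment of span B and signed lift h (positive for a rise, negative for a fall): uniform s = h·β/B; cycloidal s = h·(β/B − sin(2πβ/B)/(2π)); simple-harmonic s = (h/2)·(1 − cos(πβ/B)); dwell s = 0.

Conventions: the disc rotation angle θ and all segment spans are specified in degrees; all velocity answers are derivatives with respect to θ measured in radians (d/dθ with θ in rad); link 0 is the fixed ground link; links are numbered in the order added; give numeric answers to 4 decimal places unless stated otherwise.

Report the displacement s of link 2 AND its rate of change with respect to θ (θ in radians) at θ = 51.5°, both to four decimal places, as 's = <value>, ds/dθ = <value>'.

seg 1 [0°–29.4°] dwell: s stays 0.0000
seg 2 [29.4°–165.2°] simple-harmonic, h=22: θ=51.5° here. β=22.1, B=135.8. 22/2·(1 − cos(π·0.1627)) = 1.4066 → s = 1.4066
velocity in seg [29.4°–165.2°] (simple-harmonic), θ in radians: β = 22.1° = 0.3857 rad, B = 135.8° = 2.3702 rad; ds/dθ = (πh/(2B)) sin(πβ/B) = (π·22/(2·2.3702)) sin(π·0.1627) = 7.133790 mm/rad

s = 1.4066, ds/dθ = 7.1338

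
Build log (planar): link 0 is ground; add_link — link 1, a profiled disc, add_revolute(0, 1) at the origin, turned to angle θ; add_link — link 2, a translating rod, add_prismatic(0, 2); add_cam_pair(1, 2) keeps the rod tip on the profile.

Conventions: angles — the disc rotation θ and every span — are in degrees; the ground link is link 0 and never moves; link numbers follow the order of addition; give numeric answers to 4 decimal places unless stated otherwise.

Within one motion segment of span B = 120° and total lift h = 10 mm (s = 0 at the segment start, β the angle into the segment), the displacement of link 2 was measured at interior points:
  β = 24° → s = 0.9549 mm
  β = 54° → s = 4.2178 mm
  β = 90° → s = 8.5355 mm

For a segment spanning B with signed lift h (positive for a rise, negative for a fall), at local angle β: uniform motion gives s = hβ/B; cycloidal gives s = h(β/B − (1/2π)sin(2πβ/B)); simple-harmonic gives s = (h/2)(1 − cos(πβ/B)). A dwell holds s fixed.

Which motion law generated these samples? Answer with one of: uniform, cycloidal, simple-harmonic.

candidates at β/B = r: uniform s = h·r (linear in β); cycloidal s = h·(r − sin(2πr)/(2π)); simple-harmonic s = (h/2)(1 − cos(πr))
β=24°: printed 0.9549 | uniform 2.0000, cycloidal 0.4863, simple-harmonic 0.9549
β=54°: printed 4.2178 | uniform 4.5000, cycloidal 4.0082, simple-harmonic 4.2178
β=90°: printed 8.5355 | uniform 7.5000, cycloidal 9.0915, simple-harmonic 8.5355
only one law matches every sample → simple-harmonic

simple-harmonic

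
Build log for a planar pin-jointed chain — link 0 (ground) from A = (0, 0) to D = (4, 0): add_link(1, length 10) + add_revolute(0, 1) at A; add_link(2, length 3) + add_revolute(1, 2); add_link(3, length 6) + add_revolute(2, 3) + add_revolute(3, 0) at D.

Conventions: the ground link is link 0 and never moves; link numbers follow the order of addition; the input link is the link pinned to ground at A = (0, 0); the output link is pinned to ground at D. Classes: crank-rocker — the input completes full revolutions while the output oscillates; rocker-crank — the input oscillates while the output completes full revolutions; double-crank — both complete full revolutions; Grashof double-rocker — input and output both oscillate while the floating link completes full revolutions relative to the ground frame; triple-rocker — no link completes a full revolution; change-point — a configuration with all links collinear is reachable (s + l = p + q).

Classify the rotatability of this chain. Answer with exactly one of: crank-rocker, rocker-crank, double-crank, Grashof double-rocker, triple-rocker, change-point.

lengths: ground=4, input=10, coupler=3, output=6
sorted: s=3 (shortest), l=10 (longest), p+q=10
s + l = 13 vs p + q = 10
s + l > p + q → non-Grashof → no link fully rotates → triple-rocker

triple-rocker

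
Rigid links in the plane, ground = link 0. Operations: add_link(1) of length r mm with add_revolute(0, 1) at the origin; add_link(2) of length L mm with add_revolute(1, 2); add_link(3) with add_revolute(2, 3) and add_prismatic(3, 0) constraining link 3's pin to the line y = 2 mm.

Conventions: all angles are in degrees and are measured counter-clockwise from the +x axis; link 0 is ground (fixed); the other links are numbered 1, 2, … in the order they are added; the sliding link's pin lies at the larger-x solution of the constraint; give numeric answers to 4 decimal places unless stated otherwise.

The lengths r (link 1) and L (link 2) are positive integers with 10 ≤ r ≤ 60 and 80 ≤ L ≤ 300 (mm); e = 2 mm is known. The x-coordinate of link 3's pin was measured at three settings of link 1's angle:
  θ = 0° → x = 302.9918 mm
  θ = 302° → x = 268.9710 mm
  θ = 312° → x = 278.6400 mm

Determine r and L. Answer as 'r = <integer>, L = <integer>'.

constraint per measurement: (x − r cos θ)² + (r sin θ − e)² = L²
subtracting the θ₁ and θ₂ equations cancels the r² and L² terms:
r = (x₁² − x₂²) / (2[(x₁cos θ₁ + e sin θ₁) − (x₂cos θ₂ + e sin θ₂)]) = 60.0001 → r = 60
L² = (x₁ − r cos θ₁)² + (r sin θ₁ − e)² = 59049.0149 → L = 243.0000 → L = 243
check at θ₃=312°: x = 278.6400 (printed 278.6400) ✓

r = 60, L = 243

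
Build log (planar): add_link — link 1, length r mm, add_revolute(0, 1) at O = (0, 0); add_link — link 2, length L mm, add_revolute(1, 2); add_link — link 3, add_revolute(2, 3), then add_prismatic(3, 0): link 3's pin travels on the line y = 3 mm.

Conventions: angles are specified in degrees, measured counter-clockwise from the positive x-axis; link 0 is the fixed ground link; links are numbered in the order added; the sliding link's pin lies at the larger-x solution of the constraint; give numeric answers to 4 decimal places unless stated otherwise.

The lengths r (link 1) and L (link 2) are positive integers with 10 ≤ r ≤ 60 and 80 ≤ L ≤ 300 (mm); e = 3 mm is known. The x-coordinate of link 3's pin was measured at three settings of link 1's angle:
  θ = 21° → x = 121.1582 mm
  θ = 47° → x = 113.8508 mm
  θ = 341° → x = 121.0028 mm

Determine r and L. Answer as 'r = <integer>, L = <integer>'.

constraint per measurement: (x − r cos θ)² + (r sin θ − e)² = L²
subtracting the θ₁ and θ₂ equations cancels the r² and L² terms:
r = (x₁² − x₂²) / (2[(x₁cos θ₁ + e sin θ₁) − (x₂cos θ₂ + e sin θ₂)]) = 25.0001 → r = 25
L² = (x₁ − r cos θ₁)² + (r sin θ₁ − e)² = 9604.0080 → L = 98.0000 → L = 98
check at θ₃=341°: x = 121.0028 (printed 121.0028) ✓

r = 25, L = 98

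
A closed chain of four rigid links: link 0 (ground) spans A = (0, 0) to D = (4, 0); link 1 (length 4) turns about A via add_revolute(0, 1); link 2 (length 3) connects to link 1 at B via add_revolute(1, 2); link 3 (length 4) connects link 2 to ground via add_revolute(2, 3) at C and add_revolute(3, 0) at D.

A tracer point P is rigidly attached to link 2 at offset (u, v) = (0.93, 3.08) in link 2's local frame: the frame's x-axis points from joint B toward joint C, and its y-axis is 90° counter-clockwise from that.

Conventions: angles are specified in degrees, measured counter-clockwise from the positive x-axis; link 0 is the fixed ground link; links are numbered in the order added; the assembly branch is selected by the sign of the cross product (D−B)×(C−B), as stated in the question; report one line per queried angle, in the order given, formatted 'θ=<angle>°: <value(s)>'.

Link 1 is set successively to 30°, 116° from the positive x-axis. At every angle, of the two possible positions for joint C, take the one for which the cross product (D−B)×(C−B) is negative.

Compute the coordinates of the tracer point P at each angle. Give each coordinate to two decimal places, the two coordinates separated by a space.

A=(0,0), D=(4.00,0)
θ=30°: B = A + 4.00·(cos30°, sin30°) = (3.4641, 2.0000)
θ=30°: |BD| = 2.0706
θ=30°: circle(B,3.00) ∩ circle(D,4.00): a=-0.6551, h=2.9276
θ=30°:   candidates: C₊=(6.1224,3.3905) cross=6.062; C₋=(0.4667,1.8751) cross=-6.062
θ=30°:   branch - wants cross < 0 → take C=(0.4667,1.8751) (cross=-6.062)
θ=30°: ex = (C−B)/|BC| = (-0.9991,-0.0416); ey = (0.0416,-0.9991)
θ=30°: P = B + 0.93·ex + 3.08·ey = (2.6632,-1.1161)
θ=116°: B = A + 4.00·(cos116°, sin116°) = (-1.7535, 3.5952)
θ=116°: |BD| = 6.7844
θ=116°: circle(B,3.00) ∩ circle(D,4.00): a=2.8763, h=0.8526
θ=116°:   candidates: C₊=(1.1376,2.7940) cross=5.784; C₋=(0.2340,1.3479) cross=-5.784
θ=116°:   branch - wants cross < 0 → take C=(0.2340,1.3479) (cross=-5.784)
θ=116°: ex = (C−B)/|BC| = (0.6625,-0.7491); ey = (0.7491,0.6625)
θ=116°: P = B + 0.93·ex + 3.08·ey = (1.1698,4.9390)

θ=30°: 2.66 -1.12
θ=116°: 1.17 4.94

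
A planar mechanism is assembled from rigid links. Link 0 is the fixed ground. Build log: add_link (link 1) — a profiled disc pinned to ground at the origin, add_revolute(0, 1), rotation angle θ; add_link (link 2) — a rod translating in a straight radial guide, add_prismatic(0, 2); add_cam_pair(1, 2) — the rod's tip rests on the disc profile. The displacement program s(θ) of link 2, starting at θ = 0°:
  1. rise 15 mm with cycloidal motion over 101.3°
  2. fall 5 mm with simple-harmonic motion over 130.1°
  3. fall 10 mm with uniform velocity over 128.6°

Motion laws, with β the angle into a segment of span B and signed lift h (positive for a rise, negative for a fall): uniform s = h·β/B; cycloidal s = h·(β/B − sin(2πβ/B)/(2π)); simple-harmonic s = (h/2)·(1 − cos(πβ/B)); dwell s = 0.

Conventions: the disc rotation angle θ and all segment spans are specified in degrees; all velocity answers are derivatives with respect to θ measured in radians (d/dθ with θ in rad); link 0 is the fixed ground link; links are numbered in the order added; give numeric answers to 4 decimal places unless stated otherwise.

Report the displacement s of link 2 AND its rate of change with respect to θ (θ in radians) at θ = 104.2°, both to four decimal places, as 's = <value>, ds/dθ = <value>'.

seg 1 [0°–101.3°] cycloidal, h=15: full span → s += 15 → s = 15.0000
seg 2 [101.3°–231.4°] simple-harmonic, h=-5: θ=104.2° here. β=2.9, B=130.1. -5/2·(1 − cos(π·0.0223)) = -0.0061 → s = 14.9939
velocity in seg [101.3°–231.4°] (simple-harmonic), θ in radians: β = 2.9° = 0.0506 rad, B = 130.1° = 2.2707 rad; ds/dθ = (πh/(2B)) sin(πβ/B) = (π·(-5)/(2·2.2707)) sin(π·0.0223) = -0.242020 mm/rad

s = 14.9939, ds/dθ = -0.2420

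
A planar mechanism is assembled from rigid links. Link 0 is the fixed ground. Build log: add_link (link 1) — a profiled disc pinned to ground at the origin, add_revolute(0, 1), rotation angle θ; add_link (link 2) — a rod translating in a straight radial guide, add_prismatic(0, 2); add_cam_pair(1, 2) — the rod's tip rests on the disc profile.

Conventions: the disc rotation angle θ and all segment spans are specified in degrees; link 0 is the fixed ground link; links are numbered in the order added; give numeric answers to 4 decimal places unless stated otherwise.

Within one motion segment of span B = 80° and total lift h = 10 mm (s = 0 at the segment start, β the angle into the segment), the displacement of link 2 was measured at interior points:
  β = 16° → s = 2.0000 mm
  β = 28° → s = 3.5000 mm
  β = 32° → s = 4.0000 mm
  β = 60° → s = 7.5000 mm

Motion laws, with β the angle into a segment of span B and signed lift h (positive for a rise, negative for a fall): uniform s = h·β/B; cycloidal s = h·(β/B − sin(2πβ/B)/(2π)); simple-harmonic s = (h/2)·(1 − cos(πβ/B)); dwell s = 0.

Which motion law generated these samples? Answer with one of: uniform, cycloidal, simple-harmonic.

candidates at β/B = r: uniform s = h·r (linear in β); cycloidal s = h·(r − sin(2πr)/(2π)); simple-harmonic s = (h/2)(1 − cos(πr))
β=16°: printed 2.0000 | uniform 2.0000, cycloidal 0.4863, simple-harmonic 0.9549
β=28°: printed 3.5000 | uniform 3.5000, cycloidal 2.2124, simple-harmonic 2.7300
β=32°: printed 4.0000 | uniform 4.0000, cycloidal 3.0645, simple-harmonic 3.4549
β=60°: printed 7.5000 | uniform 7.5000, cycloidal 9.0915, simple-harmonic 8.5355
only one law matches every sample → uniform

uniform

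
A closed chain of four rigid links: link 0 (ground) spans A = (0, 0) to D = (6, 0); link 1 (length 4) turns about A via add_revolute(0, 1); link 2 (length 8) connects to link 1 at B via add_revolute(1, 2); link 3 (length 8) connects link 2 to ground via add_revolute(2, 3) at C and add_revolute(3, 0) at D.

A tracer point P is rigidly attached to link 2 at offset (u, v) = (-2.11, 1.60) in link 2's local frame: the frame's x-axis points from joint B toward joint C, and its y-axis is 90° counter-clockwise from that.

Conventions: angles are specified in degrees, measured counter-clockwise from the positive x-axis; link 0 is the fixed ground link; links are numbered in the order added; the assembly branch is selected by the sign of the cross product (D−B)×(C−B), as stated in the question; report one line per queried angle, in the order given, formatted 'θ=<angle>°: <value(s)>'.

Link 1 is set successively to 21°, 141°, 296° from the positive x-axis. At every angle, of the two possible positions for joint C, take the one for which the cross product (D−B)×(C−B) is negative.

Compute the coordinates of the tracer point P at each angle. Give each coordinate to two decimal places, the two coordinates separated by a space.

A=(0,0), D=(6.00,0)
θ=21°: B = A + 4.00·(cos21°, sin21°) = (3.7343, 1.4335)
θ=21°: |BD| = 2.6811
θ=21°: circle(B,8.00) ∩ circle(D,8.00): a=1.3405, h=7.8869
θ=21°:   candidates: C₊=(9.0840,7.3817) cross=21.145; C₋=(0.6503,-5.9482) cross=-21.145
θ=21°:   branch - wants cross < 0 → take C=(0.6503,-5.9482) (cross=-21.145)
θ=21°: ex = (C−B)/|BC| = (-0.3855,-0.9227); ey = (0.9227,-0.3855)
θ=21°: P = B + -2.11·ex + 1.60·ey = (6.0241,2.7636)
θ=141°: B = A + 4.00·(cos141°, sin141°) = (-3.1086, 2.5173)
θ=141°: |BD| = 9.4500
θ=141°: circle(B,8.00) ∩ circle(D,8.00): a=4.7250, h=6.4556
θ=141°:   candidates: C₊=(3.1653,7.4810) cross=61.005; C₋=(-0.2739,-4.9637) cross=-61.005
θ=141°:   branch - wants cross < 0 → take C=(-0.2739,-4.9637) (cross=-61.005)
θ=141°: ex = (C−B)/|BC| = (0.3543,-0.9351); ey = (0.9351,0.3543)
θ=141°: P = B + -2.11·ex + 1.60·ey = (-2.3600,5.0573)
θ=296°: B = A + 4.00·(cos296°, sin296°) = (1.7535, -3.5952)
θ=296°: |BD| = 5.5640
θ=296°: circle(B,8.00) ∩ circle(D,8.00): a=2.7820, h=7.5007
θ=296°:   candidates: C₊=(-0.9698,3.9270) cross=41.734; C₋=(8.7233,-7.5222) cross=-41.734
θ=296°:   branch - wants cross < 0 → take C=(8.7233,-7.5222) (cross=-41.734)
θ=296°: ex = (C−B)/|BC| = (0.8712,-0.4909); ey = (0.4909,0.8712)
θ=296°: P = B + -2.11·ex + 1.60·ey = (0.7006,-1.1655)

θ=21°: 6.02 2.76
θ=141°: -2.36 5.06
θ=296°: 0.70 -1.17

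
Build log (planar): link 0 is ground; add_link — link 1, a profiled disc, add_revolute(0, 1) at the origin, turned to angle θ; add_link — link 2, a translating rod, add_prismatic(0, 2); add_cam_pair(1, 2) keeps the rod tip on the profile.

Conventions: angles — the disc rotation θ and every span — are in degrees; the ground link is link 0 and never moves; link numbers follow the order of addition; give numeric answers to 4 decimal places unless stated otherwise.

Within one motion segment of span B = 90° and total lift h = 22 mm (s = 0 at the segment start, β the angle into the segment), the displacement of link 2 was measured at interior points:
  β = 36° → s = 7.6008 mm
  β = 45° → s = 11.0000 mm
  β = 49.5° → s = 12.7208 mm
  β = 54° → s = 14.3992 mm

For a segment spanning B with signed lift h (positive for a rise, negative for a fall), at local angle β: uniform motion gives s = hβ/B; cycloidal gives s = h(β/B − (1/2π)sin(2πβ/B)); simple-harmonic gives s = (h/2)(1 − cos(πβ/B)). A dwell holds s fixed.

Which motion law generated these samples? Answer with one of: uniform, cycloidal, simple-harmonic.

candidates at β/B = r: uniform s = h·r (linear in β); cycloidal s = h·(r − sin(2πr)/(2π)); simple-harmonic s = (h/2)(1 − cos(πr))
β=36°: printed 7.6008 | uniform 8.8000, cycloidal 6.7419, simple-harmonic 7.6008
β=45°: printed 11.0000 | uniform 11.0000, cycloidal 11.0000, simple-harmonic 11.0000
β=49.5°: printed 12.7208 | uniform 12.1000, cycloidal 13.1820, simple-harmonic 12.7208
β=54°: printed 14.3992 | uniform 13.2000, cycloidal 15.2581, simple-harmonic 14.3992
only one law matches every sample → simple-harmonic

simple-harmonic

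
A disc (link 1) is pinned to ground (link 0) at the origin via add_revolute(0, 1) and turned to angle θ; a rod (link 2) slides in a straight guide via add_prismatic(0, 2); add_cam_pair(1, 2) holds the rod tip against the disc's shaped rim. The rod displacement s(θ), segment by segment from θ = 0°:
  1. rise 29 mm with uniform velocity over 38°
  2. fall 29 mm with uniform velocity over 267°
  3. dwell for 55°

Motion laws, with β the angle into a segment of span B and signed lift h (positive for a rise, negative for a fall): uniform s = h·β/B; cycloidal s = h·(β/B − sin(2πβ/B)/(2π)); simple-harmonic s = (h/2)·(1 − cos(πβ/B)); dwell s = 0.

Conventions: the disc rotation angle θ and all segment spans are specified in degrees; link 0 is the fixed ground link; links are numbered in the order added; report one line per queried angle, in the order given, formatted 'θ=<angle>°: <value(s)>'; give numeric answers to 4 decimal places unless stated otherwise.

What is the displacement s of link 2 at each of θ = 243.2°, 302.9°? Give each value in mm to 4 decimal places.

segment 1 (0° to 38°, uniform, h = 29) is passed completely: s = 0.0000 + (29) = 29.0000
θ = 243.2° falls in segment 2 (38° to 305°, uniform, h = -29): β = 243.2 − 38 = 205.2°, B = 267°; Δs = -29·205.2/267 = -22.2876; s = 29.0000 − 22.2876 = 6.7124
θ = 302.9° falls in segment 2 (38° to 305°, uniform, h = -29): β = 302.9 − 38 = 264.9°, B = 267°; Δs = -29·264.9/267 = -28.7719; s = 29.0000 − 28.7719 = 0.2281

θ=243.2°: 6.7124
θ=302.9°: 0.2281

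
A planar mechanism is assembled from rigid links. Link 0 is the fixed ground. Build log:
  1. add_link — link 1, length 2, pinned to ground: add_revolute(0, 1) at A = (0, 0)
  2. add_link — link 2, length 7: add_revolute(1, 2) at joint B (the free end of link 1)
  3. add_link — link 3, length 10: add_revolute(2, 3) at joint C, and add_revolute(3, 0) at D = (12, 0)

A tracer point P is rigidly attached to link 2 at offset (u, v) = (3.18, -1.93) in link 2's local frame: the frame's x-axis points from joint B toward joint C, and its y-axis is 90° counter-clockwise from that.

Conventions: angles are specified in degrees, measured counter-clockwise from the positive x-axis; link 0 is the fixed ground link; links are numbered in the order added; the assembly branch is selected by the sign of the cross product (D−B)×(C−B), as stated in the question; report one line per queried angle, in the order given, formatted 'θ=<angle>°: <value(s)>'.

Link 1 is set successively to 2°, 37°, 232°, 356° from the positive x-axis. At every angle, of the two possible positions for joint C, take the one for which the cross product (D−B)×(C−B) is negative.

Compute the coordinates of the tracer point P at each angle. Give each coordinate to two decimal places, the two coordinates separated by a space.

A=(0,0), D=(12.00,0)
θ=2°: B = A + 2.00·(cos2°, sin2°) = (1.9988, 0.0698)
θ=2°: |BD| = 10.0015
θ=2°: circle(B,7.00) ∩ circle(D,10.00): a=2.4511, h=6.5568
θ=2°:   candidates: C₊=(4.4956,6.6094) cross=65.578; C₋=(4.4041,-6.5040) cross=-65.578
θ=2°:   branch - wants cross < 0 → take C=(4.4041,-6.5040) (cross=-65.578)
θ=2°: ex = (C−B)/|BC| = (0.3436,-0.9391); ey = (0.9391,0.3436)
θ=2°: P = B + 3.18·ex + -1.93·ey = (1.2790,-3.5797)
θ=37°: B = A + 2.00·(cos37°, sin37°) = (1.5973, 1.2036)
θ=37°: |BD| = 10.4721
θ=37°: circle(B,7.00) ∩ circle(D,10.00): a=2.8010, h=6.4152
θ=37°:   candidates: C₊=(5.1171,7.2543) cross=67.180; C₋=(3.6424,-5.4910) cross=-67.180
θ=37°:   branch - wants cross < 0 → take C=(3.6424,-5.4910) (cross=-67.180)
θ=37°: ex = (C−B)/|BC| = (0.2922,-0.9564); ey = (0.9564,0.2922)
θ=37°: P = B + 3.18·ex + -1.93·ey = (0.6806,-2.4015)
θ=232°: B = A + 2.00·(cos232°, sin232°) = (-1.2313, -1.5760)
θ=232°: |BD| = 13.3249
θ=232°: circle(B,7.00) ∩ circle(D,10.00): a=4.7487, h=5.1429
θ=232°:   candidates: C₊=(2.8758,4.0925) cross=68.529; C₋=(4.0923,-6.1212) cross=-68.529
θ=232°:   branch - wants cross < 0 → take C=(4.0923,-6.1212) (cross=-68.529)
θ=232°: ex = (C−B)/|BC| = (0.7605,-0.6493); ey = (0.6493,0.7605)
θ=232°: P = B + 3.18·ex + -1.93·ey = (-0.0660,-5.1086)
θ=356°: B = A + 2.00·(cos356°, sin356°) = (1.9951, -0.1395)
θ=356°: |BD| = 10.0058
θ=356°: circle(B,7.00) ∩ circle(D,10.00): a=2.4544, h=6.5556
θ=356°:   candidates: C₊=(4.3579,6.4497) cross=65.594; C₋=(4.5407,-6.6603) cross=-65.594
θ=356°:   branch - wants cross < 0 → take C=(4.5407,-6.6603) (cross=-65.594)
θ=356°: ex = (C−B)/|BC| = (0.3637,-0.9315); ey = (0.9315,0.3637)
θ=356°: P = B + 3.18·ex + -1.93·ey = (1.3537,-3.8036)

θ=2°: 1.28 -3.58
θ=37°: 0.68 -2.40
θ=232°: -0.07 -5.11
θ=356°: 1.35 -3.80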